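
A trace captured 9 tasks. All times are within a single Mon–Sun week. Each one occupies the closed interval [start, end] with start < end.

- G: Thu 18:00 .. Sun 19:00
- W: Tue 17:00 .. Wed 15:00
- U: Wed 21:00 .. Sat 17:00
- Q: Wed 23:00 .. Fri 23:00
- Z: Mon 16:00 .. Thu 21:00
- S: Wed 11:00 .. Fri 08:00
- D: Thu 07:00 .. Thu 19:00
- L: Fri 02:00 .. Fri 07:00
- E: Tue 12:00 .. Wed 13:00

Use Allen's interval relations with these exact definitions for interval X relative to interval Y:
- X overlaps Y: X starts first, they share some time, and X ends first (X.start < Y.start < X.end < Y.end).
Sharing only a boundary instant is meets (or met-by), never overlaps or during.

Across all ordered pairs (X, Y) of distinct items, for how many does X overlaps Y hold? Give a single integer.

Checking all 72 ordered pairs for relation 'overlaps'; matching pairs in alphabetical order:
(D, G): D overlaps G ✓
(E, S): E overlaps S ✓
(E, W): E overlaps W ✓
(Q, G): Q overlaps G ✓
(S, G): S overlaps G ✓
(S, Q): S overlaps Q ✓
(S, U): S overlaps U ✓
(U, G): U overlaps G ✓
(W, S): W overlaps S ✓
(Z, G): Z overlaps G ✓
(Z, Q): Z overlaps Q ✓
(Z, S): Z overlaps S ✓
(Z, U): Z overlaps U ✓
Count: 13.

13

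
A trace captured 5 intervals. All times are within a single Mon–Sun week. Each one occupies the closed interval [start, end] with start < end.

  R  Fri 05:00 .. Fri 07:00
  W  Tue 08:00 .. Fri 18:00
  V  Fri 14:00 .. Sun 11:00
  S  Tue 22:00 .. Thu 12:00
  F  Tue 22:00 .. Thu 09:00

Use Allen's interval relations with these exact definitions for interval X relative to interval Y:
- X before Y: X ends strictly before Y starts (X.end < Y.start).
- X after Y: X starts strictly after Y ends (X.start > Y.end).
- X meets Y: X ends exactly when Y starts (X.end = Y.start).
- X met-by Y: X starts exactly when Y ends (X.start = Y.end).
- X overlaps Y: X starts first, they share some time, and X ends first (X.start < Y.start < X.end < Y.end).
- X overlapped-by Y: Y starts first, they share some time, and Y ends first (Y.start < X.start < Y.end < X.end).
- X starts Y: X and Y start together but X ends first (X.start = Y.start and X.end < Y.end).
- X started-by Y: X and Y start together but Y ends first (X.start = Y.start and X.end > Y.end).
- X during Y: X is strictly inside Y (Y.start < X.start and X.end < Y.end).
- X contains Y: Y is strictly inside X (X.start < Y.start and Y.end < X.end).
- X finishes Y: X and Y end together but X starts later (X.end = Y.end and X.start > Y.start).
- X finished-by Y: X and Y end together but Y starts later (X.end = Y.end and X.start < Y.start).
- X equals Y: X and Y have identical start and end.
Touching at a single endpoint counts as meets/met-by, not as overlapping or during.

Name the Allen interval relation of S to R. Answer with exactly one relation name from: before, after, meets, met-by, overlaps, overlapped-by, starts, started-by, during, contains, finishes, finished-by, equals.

before

S = [Tue 22:00, Thu 12:00]; R = [Fri 05:00, Fri 07:00].
Compare endpoints: S.start < R.start, S.start < R.end, S.end < R.start, S.end < R.end.
That pattern is 'before'.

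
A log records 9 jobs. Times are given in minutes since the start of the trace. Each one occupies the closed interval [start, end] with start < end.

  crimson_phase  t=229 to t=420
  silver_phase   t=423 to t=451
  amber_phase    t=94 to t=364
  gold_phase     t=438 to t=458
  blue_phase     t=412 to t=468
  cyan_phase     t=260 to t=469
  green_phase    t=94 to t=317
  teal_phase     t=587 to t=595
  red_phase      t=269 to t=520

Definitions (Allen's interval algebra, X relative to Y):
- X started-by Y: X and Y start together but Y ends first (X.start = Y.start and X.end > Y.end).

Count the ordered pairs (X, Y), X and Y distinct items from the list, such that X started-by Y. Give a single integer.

1

Checking all 72 ordered pairs for relation 'started-by'; matching pairs in alphabetical order:
(amber_phase, green_phase): amber_phase started-by green_phase ✓
Count: 1.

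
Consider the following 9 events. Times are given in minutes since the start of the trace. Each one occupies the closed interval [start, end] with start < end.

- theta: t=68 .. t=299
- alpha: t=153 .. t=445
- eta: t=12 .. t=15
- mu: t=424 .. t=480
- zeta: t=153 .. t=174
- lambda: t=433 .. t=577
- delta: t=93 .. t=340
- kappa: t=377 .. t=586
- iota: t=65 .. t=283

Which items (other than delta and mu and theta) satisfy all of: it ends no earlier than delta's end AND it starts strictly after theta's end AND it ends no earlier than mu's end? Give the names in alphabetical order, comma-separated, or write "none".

kappa, lambda

Conditions: its end is no earlier than delta's end (X.end >= t=340) AND its start is strictly after theta's end (X.start > t=299) AND its end is no earlier than mu's end (X.end >= t=480).
alpha: end t=445 >= t=340? ✓; start t=153 > t=299? ✗; end t=445 >= t=480? ✗ → no.
eta: end t=15 >= t=340? ✗; start t=12 > t=299? ✗; end t=15 >= t=480? ✗ → no.
iota: end t=283 >= t=340? ✗; start t=65 > t=299? ✗; end t=283 >= t=480? ✗ → no.
kappa: end t=586 >= t=340? ✓; start t=377 > t=299? ✓; end t=586 >= t=480? ✓ → yes.
lambda: end t=577 >= t=340? ✓; start t=433 > t=299? ✓; end t=577 >= t=480? ✓ → yes.
zeta: end t=174 >= t=340? ✗; start t=153 > t=299? ✗; end t=174 >= t=480? ✗ → no.
Result: kappa, lambda.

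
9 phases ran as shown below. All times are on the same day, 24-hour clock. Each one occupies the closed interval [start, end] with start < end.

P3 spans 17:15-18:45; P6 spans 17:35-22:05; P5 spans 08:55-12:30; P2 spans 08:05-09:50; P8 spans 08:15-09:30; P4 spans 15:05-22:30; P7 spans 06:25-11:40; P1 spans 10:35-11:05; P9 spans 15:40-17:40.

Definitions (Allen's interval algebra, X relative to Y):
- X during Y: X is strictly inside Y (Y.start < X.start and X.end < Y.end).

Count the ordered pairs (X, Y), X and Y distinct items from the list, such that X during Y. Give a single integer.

8

Checking all 72 ordered pairs for relation 'during'; matching pairs in alphabetical order:
(P1, P5): P1 during P5 ✓
(P1, P7): P1 during P7 ✓
(P2, P7): P2 during P7 ✓
(P3, P4): P3 during P4 ✓
(P6, P4): P6 during P4 ✓
(P8, P2): P8 during P2 ✓
(P8, P7): P8 during P7 ✓
(P9, P4): P9 during P4 ✓
Count: 8.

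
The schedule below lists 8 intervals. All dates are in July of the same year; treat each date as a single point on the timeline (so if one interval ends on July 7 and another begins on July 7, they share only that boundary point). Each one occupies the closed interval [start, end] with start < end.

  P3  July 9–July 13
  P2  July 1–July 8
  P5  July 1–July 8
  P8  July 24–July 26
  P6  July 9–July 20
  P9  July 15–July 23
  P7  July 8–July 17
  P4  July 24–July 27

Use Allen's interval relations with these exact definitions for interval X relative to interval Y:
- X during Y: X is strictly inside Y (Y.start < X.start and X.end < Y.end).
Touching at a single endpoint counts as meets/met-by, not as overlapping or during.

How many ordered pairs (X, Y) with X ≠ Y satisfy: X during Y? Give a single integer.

1

Checking all 56 ordered pairs for relation 'during'; matching pairs in alphabetical order:
(P3, P7): P3 during P7 ✓
Count: 1.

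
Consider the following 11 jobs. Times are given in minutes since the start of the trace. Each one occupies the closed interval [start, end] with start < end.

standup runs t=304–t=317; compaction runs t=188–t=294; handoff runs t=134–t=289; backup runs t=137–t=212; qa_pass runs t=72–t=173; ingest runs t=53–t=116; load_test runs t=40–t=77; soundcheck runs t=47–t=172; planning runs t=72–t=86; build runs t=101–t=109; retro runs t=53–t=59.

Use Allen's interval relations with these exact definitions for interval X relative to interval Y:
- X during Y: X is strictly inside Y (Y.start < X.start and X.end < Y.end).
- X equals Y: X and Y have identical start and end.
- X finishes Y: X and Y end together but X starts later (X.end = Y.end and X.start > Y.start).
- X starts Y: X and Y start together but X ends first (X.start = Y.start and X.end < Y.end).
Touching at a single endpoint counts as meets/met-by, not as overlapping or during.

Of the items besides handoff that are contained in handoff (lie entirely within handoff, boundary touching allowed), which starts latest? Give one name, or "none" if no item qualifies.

Target handoff = [t=134, t=289].
backup [t=137, t=212] → during → candidate.
build [t=101, t=109] → before → excluded.
compaction [t=188, t=294] → overlapped-by → excluded.
ingest [t=53, t=116] → before → excluded.
load_test [t=40, t=77] → before → excluded.
planning [t=72, t=86] → before → excluded.
qa_pass [t=72, t=173] → overlaps → excluded.
retro [t=53, t=59] → before → excluded.
soundcheck [t=47, t=172] → overlaps → excluded.
standup [t=304, t=317] → after → excluded.
Among candidates, latest start is t=137 → backup.

backup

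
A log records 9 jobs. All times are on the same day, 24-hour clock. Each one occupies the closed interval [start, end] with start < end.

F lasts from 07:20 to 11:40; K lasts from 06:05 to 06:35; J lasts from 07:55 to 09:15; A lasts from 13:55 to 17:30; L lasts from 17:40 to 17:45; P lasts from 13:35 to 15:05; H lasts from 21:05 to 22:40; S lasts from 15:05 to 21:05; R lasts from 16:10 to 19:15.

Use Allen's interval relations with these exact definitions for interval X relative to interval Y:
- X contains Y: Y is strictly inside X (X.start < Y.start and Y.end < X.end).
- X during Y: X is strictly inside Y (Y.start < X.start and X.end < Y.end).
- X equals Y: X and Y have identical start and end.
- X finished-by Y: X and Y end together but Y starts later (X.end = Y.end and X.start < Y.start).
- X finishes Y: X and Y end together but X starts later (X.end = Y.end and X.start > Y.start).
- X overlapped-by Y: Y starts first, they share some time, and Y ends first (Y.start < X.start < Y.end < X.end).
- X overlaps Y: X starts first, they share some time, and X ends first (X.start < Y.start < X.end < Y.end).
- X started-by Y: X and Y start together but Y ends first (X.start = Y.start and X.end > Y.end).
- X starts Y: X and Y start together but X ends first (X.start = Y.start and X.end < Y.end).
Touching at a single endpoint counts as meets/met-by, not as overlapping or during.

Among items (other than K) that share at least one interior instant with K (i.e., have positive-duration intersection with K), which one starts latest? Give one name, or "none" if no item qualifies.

none

Target K = [06:05, 06:35].
A [13:55, 17:30] → after → excluded.
F [07:20, 11:40] → after → excluded.
H [21:05, 22:40] → after → excluded.
J [07:55, 09:15] → after → excluded.
L [17:40, 17:45] → after → excluded.
P [13:35, 15:05] → after → excluded.
R [16:10, 19:15] → after → excluded.
S [15:05, 21:05] → after → excluded.
No candidates → none.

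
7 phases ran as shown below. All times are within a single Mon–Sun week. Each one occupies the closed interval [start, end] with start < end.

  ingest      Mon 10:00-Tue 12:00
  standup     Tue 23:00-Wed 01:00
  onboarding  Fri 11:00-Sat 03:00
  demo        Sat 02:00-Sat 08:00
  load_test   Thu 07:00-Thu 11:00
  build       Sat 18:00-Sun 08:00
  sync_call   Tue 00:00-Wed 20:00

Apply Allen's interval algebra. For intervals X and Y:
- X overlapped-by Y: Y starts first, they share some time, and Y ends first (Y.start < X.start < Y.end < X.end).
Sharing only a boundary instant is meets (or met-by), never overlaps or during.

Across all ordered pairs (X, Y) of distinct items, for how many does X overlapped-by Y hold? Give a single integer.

2

Checking all 42 ordered pairs for relation 'overlapped-by'; matching pairs in alphabetical order:
(demo, onboarding): demo overlapped-by onboarding ✓
(sync_call, ingest): sync_call overlapped-by ingest ✓
Count: 2.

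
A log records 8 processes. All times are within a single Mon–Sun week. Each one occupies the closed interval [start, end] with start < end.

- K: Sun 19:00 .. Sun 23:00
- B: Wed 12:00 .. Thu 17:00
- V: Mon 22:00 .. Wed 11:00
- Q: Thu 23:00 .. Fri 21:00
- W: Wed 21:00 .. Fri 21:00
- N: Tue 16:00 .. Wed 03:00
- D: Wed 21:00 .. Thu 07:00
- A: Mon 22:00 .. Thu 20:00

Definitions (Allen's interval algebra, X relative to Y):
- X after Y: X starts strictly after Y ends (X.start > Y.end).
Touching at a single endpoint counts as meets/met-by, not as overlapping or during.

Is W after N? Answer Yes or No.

W = [Wed 21:00, Fri 21:00], N = [Tue 16:00, Wed 03:00].
Actual relation of W to N: after.
Asked whether 'after' holds → Yes.

Yes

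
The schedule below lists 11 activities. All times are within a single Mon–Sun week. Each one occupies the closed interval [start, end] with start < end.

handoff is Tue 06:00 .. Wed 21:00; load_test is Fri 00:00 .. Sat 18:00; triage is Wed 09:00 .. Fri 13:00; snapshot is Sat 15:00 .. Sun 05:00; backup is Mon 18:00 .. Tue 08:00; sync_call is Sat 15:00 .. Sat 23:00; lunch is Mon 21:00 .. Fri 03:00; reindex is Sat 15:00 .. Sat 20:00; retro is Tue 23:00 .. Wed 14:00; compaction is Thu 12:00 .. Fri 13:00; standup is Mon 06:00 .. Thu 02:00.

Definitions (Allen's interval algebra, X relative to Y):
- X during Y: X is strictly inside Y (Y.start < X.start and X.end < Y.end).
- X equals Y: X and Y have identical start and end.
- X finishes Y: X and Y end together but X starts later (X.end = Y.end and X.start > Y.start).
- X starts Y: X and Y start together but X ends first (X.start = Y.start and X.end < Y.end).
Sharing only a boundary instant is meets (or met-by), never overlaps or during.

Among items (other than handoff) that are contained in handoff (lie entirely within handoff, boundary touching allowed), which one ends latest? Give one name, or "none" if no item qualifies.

retro

Target handoff = [Tue 06:00, Wed 21:00].
backup [Mon 18:00, Tue 08:00] → overlaps → excluded.
compaction [Thu 12:00, Fri 13:00] → after → excluded.
load_test [Fri 00:00, Sat 18:00] → after → excluded.
lunch [Mon 21:00, Fri 03:00] → contains → excluded.
reindex [Sat 15:00, Sat 20:00] → after → excluded.
retro [Tue 23:00, Wed 14:00] → during → candidate.
snapshot [Sat 15:00, Sun 05:00] → after → excluded.
standup [Mon 06:00, Thu 02:00] → contains → excluded.
sync_call [Sat 15:00, Sat 23:00] → after → excluded.
triage [Wed 09:00, Fri 13:00] → overlapped-by → excluded.
Among candidates, latest end is Wed 14:00 → retro.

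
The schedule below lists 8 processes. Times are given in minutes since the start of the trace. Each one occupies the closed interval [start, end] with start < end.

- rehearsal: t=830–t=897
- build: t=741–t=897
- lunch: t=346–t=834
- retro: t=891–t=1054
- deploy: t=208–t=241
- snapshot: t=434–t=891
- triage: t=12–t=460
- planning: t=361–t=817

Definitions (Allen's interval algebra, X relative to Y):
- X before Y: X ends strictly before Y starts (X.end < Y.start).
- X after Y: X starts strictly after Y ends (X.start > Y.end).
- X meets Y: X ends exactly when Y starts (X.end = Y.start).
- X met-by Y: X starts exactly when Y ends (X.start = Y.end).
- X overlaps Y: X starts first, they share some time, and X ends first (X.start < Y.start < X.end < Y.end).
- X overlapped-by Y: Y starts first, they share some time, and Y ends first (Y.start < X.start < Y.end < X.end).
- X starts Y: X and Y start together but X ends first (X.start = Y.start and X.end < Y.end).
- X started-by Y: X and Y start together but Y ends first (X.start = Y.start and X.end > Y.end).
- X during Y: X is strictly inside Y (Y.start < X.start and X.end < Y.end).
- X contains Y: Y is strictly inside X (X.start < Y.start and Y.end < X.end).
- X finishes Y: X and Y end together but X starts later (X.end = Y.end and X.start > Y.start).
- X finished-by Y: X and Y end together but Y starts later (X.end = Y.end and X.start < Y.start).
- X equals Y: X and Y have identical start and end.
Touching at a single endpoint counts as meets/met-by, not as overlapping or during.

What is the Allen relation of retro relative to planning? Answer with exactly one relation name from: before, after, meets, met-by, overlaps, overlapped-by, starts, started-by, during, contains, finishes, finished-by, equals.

retro = [t=891, t=1054]; planning = [t=361, t=817].
Compare endpoints: retro.start > planning.start, retro.start > planning.end, retro.end > planning.start, retro.end > planning.end.
That pattern is 'after'.

after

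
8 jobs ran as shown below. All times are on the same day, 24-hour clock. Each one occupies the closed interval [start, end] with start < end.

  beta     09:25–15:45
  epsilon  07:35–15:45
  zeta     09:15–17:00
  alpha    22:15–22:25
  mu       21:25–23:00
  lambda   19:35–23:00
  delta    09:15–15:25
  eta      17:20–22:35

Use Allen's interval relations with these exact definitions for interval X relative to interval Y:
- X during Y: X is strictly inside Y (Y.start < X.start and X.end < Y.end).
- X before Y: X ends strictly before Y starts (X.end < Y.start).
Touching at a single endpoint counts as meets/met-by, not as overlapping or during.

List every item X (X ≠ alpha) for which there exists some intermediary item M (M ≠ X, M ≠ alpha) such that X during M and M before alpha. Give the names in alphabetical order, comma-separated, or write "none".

Target alpha = [22:15, 22:25].
Intermediaries M with M before alpha: beta, delta, epsilon, zeta.
Via beta — items with X during beta: none.
Via delta — items with X during delta: none.
Via epsilon — items with X during epsilon: delta.
Via zeta — items with X during zeta: beta.
Union: beta, delta.

beta, delta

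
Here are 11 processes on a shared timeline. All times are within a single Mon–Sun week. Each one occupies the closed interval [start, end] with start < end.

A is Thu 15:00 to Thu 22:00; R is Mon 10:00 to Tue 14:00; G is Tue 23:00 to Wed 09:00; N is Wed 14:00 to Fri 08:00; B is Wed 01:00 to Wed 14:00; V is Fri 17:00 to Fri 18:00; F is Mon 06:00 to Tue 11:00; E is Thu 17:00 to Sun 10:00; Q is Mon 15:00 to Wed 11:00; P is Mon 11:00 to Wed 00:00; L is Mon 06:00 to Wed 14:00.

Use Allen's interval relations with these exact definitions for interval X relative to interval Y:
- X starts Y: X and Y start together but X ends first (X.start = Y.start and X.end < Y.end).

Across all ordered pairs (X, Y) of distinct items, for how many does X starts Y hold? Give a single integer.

Checking all 110 ordered pairs for relation 'starts'; matching pairs in alphabetical order:
(F, L): F starts L ✓
Count: 1.

1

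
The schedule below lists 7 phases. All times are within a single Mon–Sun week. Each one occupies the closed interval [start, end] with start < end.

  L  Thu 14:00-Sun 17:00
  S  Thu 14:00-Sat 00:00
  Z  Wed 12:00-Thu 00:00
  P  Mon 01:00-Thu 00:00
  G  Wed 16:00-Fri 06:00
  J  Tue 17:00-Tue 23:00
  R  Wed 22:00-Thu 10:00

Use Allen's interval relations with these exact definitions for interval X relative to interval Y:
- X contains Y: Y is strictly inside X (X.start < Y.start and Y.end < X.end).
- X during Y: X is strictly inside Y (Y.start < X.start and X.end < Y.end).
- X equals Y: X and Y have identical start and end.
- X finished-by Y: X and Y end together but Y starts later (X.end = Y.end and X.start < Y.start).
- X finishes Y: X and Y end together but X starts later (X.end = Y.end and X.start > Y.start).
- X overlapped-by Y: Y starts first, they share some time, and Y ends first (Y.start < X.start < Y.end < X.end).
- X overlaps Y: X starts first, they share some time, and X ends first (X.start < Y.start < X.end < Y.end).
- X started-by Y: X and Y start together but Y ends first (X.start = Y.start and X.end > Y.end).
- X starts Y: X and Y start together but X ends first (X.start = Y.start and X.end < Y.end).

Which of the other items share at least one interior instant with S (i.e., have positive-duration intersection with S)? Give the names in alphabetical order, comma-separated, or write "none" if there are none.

G, L

Target S = [Thu 14:00, Sat 00:00].
G [Wed 16:00, Fri 06:00] → overlaps → yes.
J [Tue 17:00, Tue 23:00] → before → no.
L [Thu 14:00, Sun 17:00] → started-by → yes.
P [Mon 01:00, Thu 00:00] → before → no.
R [Wed 22:00, Thu 10:00] → before → no.
Z [Wed 12:00, Thu 00:00] → before → no.
Result: G, L.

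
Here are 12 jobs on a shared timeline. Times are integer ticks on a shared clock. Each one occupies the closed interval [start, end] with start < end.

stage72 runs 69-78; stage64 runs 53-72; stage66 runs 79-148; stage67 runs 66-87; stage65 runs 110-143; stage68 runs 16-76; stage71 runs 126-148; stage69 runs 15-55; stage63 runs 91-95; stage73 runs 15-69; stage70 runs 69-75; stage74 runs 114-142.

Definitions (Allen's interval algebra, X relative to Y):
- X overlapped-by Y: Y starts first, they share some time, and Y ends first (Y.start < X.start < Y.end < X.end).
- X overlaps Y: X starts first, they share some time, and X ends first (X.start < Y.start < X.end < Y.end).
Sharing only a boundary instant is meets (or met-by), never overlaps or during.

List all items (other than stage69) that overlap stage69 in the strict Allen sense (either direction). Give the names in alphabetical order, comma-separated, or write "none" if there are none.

Target stage69 = [15, 55].
stage63 [91, 95] → after → no.
stage64 [53, 72] → overlapped-by → yes.
stage65 [110, 143] → after → no.
stage66 [79, 148] → after → no.
stage67 [66, 87] → after → no.
stage68 [16, 76] → overlapped-by → yes.
stage70 [69, 75] → after → no.
stage71 [126, 148] → after → no.
stage72 [69, 78] → after → no.
stage73 [15, 69] → started-by → no.
stage74 [114, 142] → after → no.
Result: stage64, stage68.

stage64, stage68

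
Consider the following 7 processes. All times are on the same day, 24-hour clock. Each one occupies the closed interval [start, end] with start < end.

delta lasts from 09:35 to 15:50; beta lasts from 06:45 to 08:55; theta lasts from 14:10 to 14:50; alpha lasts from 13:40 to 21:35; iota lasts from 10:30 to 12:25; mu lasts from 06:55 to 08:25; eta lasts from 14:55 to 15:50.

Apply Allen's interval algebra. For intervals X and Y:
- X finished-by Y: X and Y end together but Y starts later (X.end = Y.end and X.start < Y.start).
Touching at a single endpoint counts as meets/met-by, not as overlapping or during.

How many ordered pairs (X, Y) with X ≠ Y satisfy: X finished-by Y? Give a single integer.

1

Checking all 42 ordered pairs for relation 'finished-by'; matching pairs in alphabetical order:
(delta, eta): delta finished-by eta ✓
Count: 1.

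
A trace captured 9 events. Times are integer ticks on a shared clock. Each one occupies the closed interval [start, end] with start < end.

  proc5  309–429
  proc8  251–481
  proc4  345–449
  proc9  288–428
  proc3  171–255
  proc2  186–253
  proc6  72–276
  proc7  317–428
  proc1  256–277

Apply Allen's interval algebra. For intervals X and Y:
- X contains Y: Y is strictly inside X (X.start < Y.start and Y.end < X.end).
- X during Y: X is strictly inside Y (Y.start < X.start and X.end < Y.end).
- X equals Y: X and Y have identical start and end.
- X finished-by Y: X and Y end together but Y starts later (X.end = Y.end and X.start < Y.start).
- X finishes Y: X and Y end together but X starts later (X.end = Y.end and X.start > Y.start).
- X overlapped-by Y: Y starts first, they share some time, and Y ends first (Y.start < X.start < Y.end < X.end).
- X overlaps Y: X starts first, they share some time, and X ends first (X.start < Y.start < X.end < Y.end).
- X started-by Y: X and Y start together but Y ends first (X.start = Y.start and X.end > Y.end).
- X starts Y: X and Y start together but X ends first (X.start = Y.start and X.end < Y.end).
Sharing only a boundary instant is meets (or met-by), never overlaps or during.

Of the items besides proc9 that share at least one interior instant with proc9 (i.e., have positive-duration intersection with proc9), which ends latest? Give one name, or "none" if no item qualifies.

Target proc9 = [288, 428].
proc1 [256, 277] → before → excluded.
proc2 [186, 253] → before → excluded.
proc3 [171, 255] → before → excluded.
proc4 [345, 449] → overlapped-by → candidate.
proc5 [309, 429] → overlapped-by → candidate.
proc6 [72, 276] → before → excluded.
proc7 [317, 428] → finishes → candidate.
proc8 [251, 481] → contains → candidate.
Among candidates, latest end is 481 → proc8.

proc8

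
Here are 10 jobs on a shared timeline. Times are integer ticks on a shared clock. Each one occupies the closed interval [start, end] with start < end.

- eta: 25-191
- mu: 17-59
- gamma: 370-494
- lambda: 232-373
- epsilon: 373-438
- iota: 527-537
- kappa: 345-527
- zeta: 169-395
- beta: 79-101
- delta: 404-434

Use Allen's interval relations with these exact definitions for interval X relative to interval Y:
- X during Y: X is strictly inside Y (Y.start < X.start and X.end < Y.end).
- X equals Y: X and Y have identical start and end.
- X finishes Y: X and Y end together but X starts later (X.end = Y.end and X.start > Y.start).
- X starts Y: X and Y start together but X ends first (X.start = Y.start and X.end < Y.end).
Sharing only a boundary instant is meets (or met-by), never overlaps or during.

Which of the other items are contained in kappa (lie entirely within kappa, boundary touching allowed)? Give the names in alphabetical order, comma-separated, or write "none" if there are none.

delta, epsilon, gamma

Target kappa = [345, 527].
beta [79, 101] → before → no.
delta [404, 434] → during → yes.
epsilon [373, 438] → during → yes.
eta [25, 191] → before → no.
gamma [370, 494] → during → yes.
iota [527, 537] → met-by → no.
lambda [232, 373] → overlaps → no.
mu [17, 59] → before → no.
zeta [169, 395] → overlaps → no.
Result: delta, epsilon, gamma.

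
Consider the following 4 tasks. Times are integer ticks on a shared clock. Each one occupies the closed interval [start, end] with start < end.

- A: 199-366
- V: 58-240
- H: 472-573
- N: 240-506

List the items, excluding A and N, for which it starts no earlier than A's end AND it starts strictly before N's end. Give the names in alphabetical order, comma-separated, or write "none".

Conditions: its start is no earlier than A's end (X.start >= 366) AND its start is strictly before N's end (X.start < 506).
H: start 472 >= 366? ✓; start 472 < 506? ✓ → yes.
V: start 58 >= 366? ✗; start 58 < 506? ✓ → no.
Result: H.

H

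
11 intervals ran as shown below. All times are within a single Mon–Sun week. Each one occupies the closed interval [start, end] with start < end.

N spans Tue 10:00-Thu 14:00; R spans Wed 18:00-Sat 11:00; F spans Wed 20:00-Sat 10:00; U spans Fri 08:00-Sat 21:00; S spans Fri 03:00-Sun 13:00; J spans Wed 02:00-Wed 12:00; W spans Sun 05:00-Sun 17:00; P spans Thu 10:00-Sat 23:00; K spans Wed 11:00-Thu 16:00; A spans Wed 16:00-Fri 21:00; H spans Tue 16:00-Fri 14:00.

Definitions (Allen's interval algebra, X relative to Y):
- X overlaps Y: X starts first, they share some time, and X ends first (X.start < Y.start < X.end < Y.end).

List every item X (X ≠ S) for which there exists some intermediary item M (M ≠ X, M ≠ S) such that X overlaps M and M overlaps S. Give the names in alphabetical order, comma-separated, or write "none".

A, F, H, K, N, R

Target S = [Fri 03:00, Sun 13:00].
Intermediaries M with M overlaps S: A, F, H, P, R.
Via A — items with X overlaps A: H, K, N.
Via F — items with X overlaps F: A, H, K, N.
Via H — items with X overlaps H: N.
Via P — items with X overlaps P: A, F, H, K, N, R.
Via R — items with X overlaps R: A, H, K, N.
Union: A, F, H, K, N, R.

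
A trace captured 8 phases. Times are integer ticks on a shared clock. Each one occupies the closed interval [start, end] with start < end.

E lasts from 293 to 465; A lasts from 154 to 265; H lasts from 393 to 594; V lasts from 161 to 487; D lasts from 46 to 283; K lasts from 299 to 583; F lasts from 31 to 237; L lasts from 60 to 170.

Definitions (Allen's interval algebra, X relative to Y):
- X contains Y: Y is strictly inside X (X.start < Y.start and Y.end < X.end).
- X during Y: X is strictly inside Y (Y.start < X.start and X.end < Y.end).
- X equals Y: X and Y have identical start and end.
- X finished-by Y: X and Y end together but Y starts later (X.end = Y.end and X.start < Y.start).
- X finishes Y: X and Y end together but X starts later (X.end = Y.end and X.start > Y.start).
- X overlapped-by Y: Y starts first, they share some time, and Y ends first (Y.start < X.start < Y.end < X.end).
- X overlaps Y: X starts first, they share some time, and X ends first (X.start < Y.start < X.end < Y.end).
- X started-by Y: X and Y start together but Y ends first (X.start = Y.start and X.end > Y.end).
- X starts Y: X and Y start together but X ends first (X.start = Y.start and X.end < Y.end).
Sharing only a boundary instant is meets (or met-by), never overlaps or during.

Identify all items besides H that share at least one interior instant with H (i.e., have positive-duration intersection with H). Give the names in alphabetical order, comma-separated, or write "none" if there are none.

Target H = [393, 594].
A [154, 265] → before → no.
D [46, 283] → before → no.
E [293, 465] → overlaps → yes.
F [31, 237] → before → no.
K [299, 583] → overlaps → yes.
L [60, 170] → before → no.
V [161, 487] → overlaps → yes.
Result: E, K, V.

E, K, V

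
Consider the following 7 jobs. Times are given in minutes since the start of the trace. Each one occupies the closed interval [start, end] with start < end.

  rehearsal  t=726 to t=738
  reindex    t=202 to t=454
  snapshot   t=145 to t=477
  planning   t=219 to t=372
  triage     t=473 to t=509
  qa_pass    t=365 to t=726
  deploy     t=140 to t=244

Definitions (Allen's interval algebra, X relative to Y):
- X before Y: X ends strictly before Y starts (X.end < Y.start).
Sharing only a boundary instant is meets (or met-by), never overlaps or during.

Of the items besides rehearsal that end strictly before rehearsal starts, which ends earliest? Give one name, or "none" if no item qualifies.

Target rehearsal = [t=726, t=738].
deploy [t=140, t=244] → before → candidate.
planning [t=219, t=372] → before → candidate.
qa_pass [t=365, t=726] → meets → excluded.
reindex [t=202, t=454] → before → candidate.
snapshot [t=145, t=477] → before → candidate.
triage [t=473, t=509] → before → candidate.
Among candidates, earliest end is t=244 → deploy.

deploy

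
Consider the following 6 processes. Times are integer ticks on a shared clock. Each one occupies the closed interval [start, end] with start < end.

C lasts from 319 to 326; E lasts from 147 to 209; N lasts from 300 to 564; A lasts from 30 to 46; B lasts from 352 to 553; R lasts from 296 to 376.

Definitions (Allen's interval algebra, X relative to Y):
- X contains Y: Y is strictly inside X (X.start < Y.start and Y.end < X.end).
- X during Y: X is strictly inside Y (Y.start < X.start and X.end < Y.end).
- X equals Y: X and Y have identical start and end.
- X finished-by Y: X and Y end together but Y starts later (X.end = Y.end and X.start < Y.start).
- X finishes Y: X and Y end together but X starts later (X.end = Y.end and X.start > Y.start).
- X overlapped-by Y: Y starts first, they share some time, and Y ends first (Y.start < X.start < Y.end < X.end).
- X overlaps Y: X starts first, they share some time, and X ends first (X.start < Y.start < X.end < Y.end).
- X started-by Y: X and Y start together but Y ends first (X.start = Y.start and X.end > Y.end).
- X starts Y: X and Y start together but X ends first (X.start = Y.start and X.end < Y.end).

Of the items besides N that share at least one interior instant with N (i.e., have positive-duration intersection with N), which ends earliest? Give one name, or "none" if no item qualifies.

Target N = [300, 564].
A [30, 46] → before → excluded.
B [352, 553] → during → candidate.
C [319, 326] → during → candidate.
E [147, 209] → before → excluded.
R [296, 376] → overlaps → candidate.
Among candidates, earliest end is 326 → C.

C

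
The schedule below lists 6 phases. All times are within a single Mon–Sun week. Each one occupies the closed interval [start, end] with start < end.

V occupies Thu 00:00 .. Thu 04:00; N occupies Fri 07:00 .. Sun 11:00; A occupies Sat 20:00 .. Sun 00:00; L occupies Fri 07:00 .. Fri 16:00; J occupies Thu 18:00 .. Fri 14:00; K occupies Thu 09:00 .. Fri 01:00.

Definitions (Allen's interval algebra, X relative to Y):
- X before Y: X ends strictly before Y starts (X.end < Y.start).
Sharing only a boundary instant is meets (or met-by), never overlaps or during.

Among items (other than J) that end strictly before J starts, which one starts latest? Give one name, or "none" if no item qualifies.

Target J = [Thu 18:00, Fri 14:00].
A [Sat 20:00, Sun 00:00] → after → excluded.
K [Thu 09:00, Fri 01:00] → overlaps → excluded.
L [Fri 07:00, Fri 16:00] → overlapped-by → excluded.
N [Fri 07:00, Sun 11:00] → overlapped-by → excluded.
V [Thu 00:00, Thu 04:00] → before → candidate.
Among candidates, latest start is Thu 00:00 → V.

V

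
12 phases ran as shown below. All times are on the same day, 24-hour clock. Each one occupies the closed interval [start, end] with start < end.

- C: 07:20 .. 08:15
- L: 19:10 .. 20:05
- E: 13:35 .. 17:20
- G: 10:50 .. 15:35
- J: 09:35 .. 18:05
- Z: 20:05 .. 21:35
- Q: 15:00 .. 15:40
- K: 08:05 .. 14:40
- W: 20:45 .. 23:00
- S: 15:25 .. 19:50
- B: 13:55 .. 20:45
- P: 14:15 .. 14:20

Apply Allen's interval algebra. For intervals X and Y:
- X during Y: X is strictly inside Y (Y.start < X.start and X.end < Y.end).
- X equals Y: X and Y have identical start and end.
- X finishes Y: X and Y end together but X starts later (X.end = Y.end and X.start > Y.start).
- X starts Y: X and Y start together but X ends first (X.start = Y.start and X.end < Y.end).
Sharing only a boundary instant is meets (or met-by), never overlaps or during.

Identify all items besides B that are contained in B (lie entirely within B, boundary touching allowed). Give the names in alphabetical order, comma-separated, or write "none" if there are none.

L, P, Q, S

Target B = [13:55, 20:45].
C [07:20, 08:15] → before → no.
E [13:35, 17:20] → overlaps → no.
G [10:50, 15:35] → overlaps → no.
J [09:35, 18:05] → overlaps → no.
K [08:05, 14:40] → overlaps → no.
L [19:10, 20:05] → during → yes.
P [14:15, 14:20] → during → yes.
Q [15:00, 15:40] → during → yes.
S [15:25, 19:50] → during → yes.
W [20:45, 23:00] → met-by → no.
Z [20:05, 21:35] → overlapped-by → no.
Result: L, P, Q, S.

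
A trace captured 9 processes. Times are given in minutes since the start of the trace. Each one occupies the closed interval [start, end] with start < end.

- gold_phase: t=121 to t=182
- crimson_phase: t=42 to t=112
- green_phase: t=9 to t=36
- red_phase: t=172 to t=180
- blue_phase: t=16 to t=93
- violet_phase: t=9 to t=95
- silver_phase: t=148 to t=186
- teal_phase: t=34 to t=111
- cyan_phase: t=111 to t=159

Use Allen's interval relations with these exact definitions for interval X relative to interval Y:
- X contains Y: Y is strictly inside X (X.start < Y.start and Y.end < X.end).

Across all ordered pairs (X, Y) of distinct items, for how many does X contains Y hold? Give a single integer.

3

Checking all 72 ordered pairs for relation 'contains'; matching pairs in alphabetical order:
(gold_phase, red_phase): gold_phase contains red_phase ✓
(silver_phase, red_phase): silver_phase contains red_phase ✓
(violet_phase, blue_phase): violet_phase contains blue_phase ✓
Count: 3.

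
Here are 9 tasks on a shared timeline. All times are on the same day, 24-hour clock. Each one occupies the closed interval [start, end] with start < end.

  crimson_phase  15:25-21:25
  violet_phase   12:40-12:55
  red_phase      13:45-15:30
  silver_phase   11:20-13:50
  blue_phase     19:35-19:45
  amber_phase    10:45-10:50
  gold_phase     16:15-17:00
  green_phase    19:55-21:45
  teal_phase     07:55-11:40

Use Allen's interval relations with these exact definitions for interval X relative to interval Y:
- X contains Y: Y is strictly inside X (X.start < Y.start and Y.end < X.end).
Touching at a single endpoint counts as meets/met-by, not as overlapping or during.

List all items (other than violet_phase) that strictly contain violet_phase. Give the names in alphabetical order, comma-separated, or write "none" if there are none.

silver_phase

Target violet_phase = [12:40, 12:55].
amber_phase [10:45, 10:50] → before → no.
blue_phase [19:35, 19:45] → after → no.
crimson_phase [15:25, 21:25] → after → no.
gold_phase [16:15, 17:00] → after → no.
green_phase [19:55, 21:45] → after → no.
red_phase [13:45, 15:30] → after → no.
silver_phase [11:20, 13:50] → contains → yes.
teal_phase [07:55, 11:40] → before → no.
Result: silver_phase.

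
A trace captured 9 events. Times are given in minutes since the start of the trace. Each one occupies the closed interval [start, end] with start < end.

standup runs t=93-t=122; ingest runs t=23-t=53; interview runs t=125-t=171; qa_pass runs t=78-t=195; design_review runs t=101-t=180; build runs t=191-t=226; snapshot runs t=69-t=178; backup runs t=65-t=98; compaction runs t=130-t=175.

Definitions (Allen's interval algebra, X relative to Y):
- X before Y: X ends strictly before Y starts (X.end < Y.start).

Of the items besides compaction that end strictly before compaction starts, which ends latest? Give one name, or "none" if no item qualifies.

Target compaction = [t=130, t=175].
backup [t=65, t=98] → before → candidate.
build [t=191, t=226] → after → excluded.
design_review [t=101, t=180] → contains → excluded.
ingest [t=23, t=53] → before → candidate.
interview [t=125, t=171] → overlaps → excluded.
qa_pass [t=78, t=195] → contains → excluded.
snapshot [t=69, t=178] → contains → excluded.
standup [t=93, t=122] → before → candidate.
Among candidates, latest end is t=122 → standup.

standup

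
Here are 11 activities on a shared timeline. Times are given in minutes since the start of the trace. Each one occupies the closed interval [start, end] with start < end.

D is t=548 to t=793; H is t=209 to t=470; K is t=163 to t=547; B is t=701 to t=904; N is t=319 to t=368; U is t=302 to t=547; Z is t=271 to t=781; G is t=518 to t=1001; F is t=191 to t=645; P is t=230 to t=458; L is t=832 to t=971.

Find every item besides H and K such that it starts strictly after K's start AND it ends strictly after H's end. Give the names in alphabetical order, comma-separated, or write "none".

Conditions: its start is strictly after K's start (X.start > t=163) AND its end is strictly after H's end (X.end > t=470).
B: start t=701 > t=163? ✓; end t=904 > t=470? ✓ → yes.
D: start t=548 > t=163? ✓; end t=793 > t=470? ✓ → yes.
F: start t=191 > t=163? ✓; end t=645 > t=470? ✓ → yes.
G: start t=518 > t=163? ✓; end t=1001 > t=470? ✓ → yes.
L: start t=832 > t=163? ✓; end t=971 > t=470? ✓ → yes.
N: start t=319 > t=163? ✓; end t=368 > t=470? ✗ → no.
P: start t=230 > t=163? ✓; end t=458 > t=470? ✗ → no.
U: start t=302 > t=163? ✓; end t=547 > t=470? ✓ → yes.
Z: start t=271 > t=163? ✓; end t=781 > t=470? ✓ → yes.
Result: B, D, F, G, L, U, Z.

B, D, F, G, L, U, Z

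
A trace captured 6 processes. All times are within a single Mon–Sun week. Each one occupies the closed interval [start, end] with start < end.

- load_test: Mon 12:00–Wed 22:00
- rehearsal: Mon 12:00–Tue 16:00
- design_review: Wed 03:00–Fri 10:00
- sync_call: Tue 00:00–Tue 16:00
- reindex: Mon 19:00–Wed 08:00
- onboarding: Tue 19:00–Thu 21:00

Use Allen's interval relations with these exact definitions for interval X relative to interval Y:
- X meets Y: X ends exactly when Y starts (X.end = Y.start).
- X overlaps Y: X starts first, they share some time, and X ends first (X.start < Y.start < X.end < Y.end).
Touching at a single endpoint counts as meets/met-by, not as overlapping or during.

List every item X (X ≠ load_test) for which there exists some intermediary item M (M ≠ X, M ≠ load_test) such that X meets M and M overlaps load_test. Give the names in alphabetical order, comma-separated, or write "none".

Target load_test = [Mon 12:00, Wed 22:00].
Intermediaries M with M overlaps load_test: none.
Union: none.

none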